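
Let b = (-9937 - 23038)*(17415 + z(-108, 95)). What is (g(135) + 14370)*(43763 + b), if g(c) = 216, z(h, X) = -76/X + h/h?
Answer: -8375608757802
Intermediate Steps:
z(h, X) = 1 - 76/X (z(h, X) = -76/X + 1 = 1 - 76/X)
b = -574266220 (b = (-9937 - 23038)*(17415 + (-76 + 95)/95) = -32975*(17415 + (1/95)*19) = -32975*(17415 + ⅕) = -32975*87076/5 = -574266220)
(g(135) + 14370)*(43763 + b) = (216 + 14370)*(43763 - 574266220) = 14586*(-574222457) = -8375608757802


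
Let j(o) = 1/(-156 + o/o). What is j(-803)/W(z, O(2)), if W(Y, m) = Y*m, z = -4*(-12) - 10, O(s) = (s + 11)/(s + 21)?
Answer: -23/76570 ≈ -0.00030038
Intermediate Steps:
O(s) = (11 + s)/(21 + s)
z = 38 (z = 48 - 10 = 38)
j(o) = -1/155 (j(o) = 1/(-156 + 1) = 1/(-155) = -1/155)
j(-803)/W(z, O(2)) = -(21 + 2)/(38*(11 + 2))/155 = -1/(155*(38*(13/23))) = -1/(155*494/23) = -1/155*23/494 = -23/76570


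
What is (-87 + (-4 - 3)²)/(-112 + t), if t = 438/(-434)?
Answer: 8246/24523 ≈ 0.33626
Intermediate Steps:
t = -219/217 (t = 438*(-1/434) = -219/217 ≈ -1.0092)
(-87 + (-4 - 3)²)/(-112 + t) = (-87 + (-4 - 3)²)/(-112 - 219/217) = (-87 + (-7)²)/(-24523/217) = (-87 + 49)*(-217/24523) = -38*(-217/24523) = 8246/24523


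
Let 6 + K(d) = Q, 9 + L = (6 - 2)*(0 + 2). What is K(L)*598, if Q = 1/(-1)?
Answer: -4186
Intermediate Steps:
L = -1 (L = -9 + (6 - 2)*(0 + 2) = -9 + 4*2 = -9 + 8 = -1)
Q = -1
K(d) = -7 (K(d) = -6 - 1 = -7)
K(L)*598 = -7*598 = -4186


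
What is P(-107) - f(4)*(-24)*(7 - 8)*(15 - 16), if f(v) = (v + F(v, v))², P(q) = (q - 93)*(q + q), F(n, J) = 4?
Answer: 44336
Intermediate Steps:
P(q) = 2*q*(-93 + q) (P(q) = (-93 + q)*(2*q) = 2*q*(-93 + q))
f(v) = (4 + v)² (f(v) = (v + 4)² = (4 + v)²)
P(-107) - f(4)*(-24)*(7 - 8)*(15 - 16) = 2*(-107)*(-93 - 107) - (4 + 4)²*(-24)*(7 - 8)*(15 - 16) = 2*(-107)*(-200) - 8²*(-24)*(-1*(-1)) = 42800 - 64*(-24) = 42800 - (-1536) = 42800 - 1*(-1536) = 42800 + 1536 = 44336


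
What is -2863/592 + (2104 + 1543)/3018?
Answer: -3240755/893328 ≈ -3.6277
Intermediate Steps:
-2863/592 + (2104 + 1543)/3018 = -2863*1/592 + 3647*(1/3018) = -2863/592 + 3647/3018 = -3240755/893328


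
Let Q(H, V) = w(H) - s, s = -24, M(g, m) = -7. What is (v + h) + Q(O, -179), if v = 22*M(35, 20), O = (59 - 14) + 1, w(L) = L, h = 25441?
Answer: 25357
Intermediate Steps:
O = 46 (O = 45 + 1 = 46)
Q(H, V) = 24 + H (Q(H, V) = H - 1*(-24) = H + 24 = 24 + H)
v = -154 (v = 22*(-7) = -154)
(v + h) + Q(O, -179) = (-154 + 25441) + (24 + 46) = 25287 + 70 = 25357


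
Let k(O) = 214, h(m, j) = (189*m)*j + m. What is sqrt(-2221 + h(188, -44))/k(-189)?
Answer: I*sqrt(1565441)/214 ≈ 5.8466*I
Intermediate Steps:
h(m, j) = m + 189*j*m (h(m, j) = 189*j*m + m = m + 189*j*m)
sqrt(-2221 + h(188, -44))/k(-189) = sqrt(-2221 + 188*(1 + 189*(-44)))/214 = sqrt(-2221 + 188*(1 - 8316))*(1/214) = sqrt(-2221 + 188*(-8315))*(1/214) = sqrt(-2221 - 1563220)*(1/214) = sqrt(-1565441)*(1/214) = (I*sqrt(1565441))*(1/214) = I*sqrt(1565441)/214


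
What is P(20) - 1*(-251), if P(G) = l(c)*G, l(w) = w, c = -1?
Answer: 231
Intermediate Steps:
P(G) = -G
P(20) - 1*(-251) = -1*20 - 1*(-251) = -20 + 251 = 231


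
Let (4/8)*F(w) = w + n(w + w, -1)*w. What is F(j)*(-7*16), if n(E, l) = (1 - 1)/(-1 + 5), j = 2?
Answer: -448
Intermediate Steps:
n(E, l) = 0 (n(E, l) = 0/4 = 0*(¼) = 0)
F(w) = 2*w (F(w) = 2*(w + 0*w) = 2*(w + 0) = 2*w)
F(j)*(-7*16) = (2*2)*(-7*16) = 4*(-112) = -448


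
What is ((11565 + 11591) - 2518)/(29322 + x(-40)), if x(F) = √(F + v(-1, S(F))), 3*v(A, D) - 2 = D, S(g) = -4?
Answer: 907721154/1289669587 - 10319*I*√366/1289669587 ≈ 0.70384 - 0.00015307*I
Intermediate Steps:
v(A, D) = ⅔ + D/3
x(F) = √(-⅔ + F) (x(F) = √(F + (⅔ + (⅓)*(-4))) = √(F + (⅔ - 4/3)) = √(F - ⅔) = √(-⅔ + F))
((11565 + 11591) - 2518)/(29322 + x(-40)) = ((11565 + 11591) - 2518)/(29322 + √(-6 + 9*(-40))/3) = (23156 - 2518)/(29322 + √(-6 - 360)/3) = 20638/(29322 + √(-366)/3) = 20638/(29322 + (I*√366)/3) = 20638/(29322 + I*√366/3)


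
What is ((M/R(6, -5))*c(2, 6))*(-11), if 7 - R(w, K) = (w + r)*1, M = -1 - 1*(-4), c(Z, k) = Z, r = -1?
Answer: -33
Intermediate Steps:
M = 3 (M = -1 + 4 = 3)
R(w, K) = 8 - w (R(w, K) = 7 - (w - 1) = 7 - (-1 + w) = 7 + (1 - w) = 8 - w)
((M/R(6, -5))*c(2, 6))*(-11) = ((3/(8 - 1*6))*2)*(-11) = ((3/(8 - 6))*2)*(-11) = ((3/2)*2)*(-11) = 3*(-11) = -33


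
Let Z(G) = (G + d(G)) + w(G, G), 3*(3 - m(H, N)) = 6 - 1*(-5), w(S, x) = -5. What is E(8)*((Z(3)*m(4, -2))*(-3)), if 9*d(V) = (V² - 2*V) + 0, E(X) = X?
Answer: -80/3 ≈ -26.667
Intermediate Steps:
d(V) = -2*V/9 + V²/9 (d(V) = ((V² - 2*V) + 0)/9 = (V² - 2*V)/9 = -2*V/9 + V²/9)
m(H, N) = -⅔ (m(H, N) = 3 - (6 - 1*(-5))/3 = 3 - (6 + 5)/3 = 3 - ⅓*11 = 3 - 11/3 = -⅔)
Z(G) = -5 + G + G*(-2 + G)/9 (Z(G) = (G + G*(-2 + G)/9) - 5 = -5 + G + G*(-2 + G)/9)
E(8)*((Z(3)*m(4, -2))*(-3)) = 8*(((-5 + (⅑)*3² + (7/9)*3)*(-⅔))*(-3)) = 8*(((-5 + (⅑)*9 + 7/3)*(-⅔))*(-3)) = 8*(((-5 + 1 + 7/3)*(-⅔))*(-3)) = 8*(-5/3*(-⅔)*(-3)) = 8*((10/9)*(-3)) = 8*(-10/3) = -80/3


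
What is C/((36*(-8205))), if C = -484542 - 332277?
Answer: 272273/98460 ≈ 2.7653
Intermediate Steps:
C = -816819
C/((36*(-8205))) = -816819/(36*(-8205)) = -816819/(-295380) = -816819*(-1/295380) = 272273/98460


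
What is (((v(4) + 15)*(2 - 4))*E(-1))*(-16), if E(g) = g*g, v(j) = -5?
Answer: 320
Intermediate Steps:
E(g) = g**2
(((v(4) + 15)*(2 - 4))*E(-1))*(-16) = (((-5 + 15)*(2 - 4))*(-1)**2)*(-16) = ((10*(-2))*1)*(-16) = -20*1*(-16) = -20*(-16) = 320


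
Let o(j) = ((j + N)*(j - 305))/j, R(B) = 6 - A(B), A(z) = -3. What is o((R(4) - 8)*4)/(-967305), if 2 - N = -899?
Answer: 54481/773844 ≈ 0.070403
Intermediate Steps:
N = 901 (N = 2 - 1*(-899) = 2 + 899 = 901)
R(B) = 9 (R(B) = 6 - 1*(-3) = 6 + 3 = 9)
o(j) = (-305 + j)*(901 + j)/j (o(j) = ((j + 901)*(j - 305))/j = ((901 + j)*(-305 + j))/j = ((-305 + j)*(901 + j))/j = (-305 + j)*(901 + j)/j)
o((R(4) - 8)*4)/(-967305) = (596 + (9 - 8)*4 - 274805*1/(4*(9 - 8)))/(-967305) = (596 + 1*4 - 274805/(1*4))*(-1/967305) = (596 + 4 - 274805/4)*(-1/967305) = -272405/4*(-1/967305) = 54481/773844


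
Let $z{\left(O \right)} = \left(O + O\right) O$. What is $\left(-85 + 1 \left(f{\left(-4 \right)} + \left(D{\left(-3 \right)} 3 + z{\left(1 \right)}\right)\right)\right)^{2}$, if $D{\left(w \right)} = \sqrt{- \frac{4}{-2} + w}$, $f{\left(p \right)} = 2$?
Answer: $6552 - 486 i \approx 6552.0 - 486.0 i$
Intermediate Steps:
$z{\left(O \right)} = 2 O^{2}$ ($z{\left(O \right)} = 2 O O = 2 O^{2}$)
$D{\left(w \right)} = \sqrt{2 + w}$ ($D{\left(w \right)} = \sqrt{\left(-4\right) \left(- \frac{1}{2}\right) + w} = \sqrt{2 + w}$)
$\left(-85 + 1 \left(f{\left(-4 \right)} + \left(D{\left(-3 \right)} 3 + z{\left(1 \right)}\right)\right)\right)^{2} = \left(-85 + 1 \left(2 + \left(\sqrt{2 - 3} \cdot 3 + 2 \cdot 1^{2}\right)\right)\right)^{2} = \left(-85 + 1 \left(2 + \left(\sqrt{-1} \cdot 3 + 2 \cdot 1\right)\right)\right)^{2} = \left(-85 + 1 \left(2 + \left(i 3 + 2\right)\right)\right)^{2} = \left(-85 + 1 \left(2 + \left(3 i + 2\right)\right)\right)^{2} = \left(-85 + 1 \left(2 + \left(2 + 3 i\right)\right)\right)^{2} = \left(-85 + 1 \left(4 + 3 i\right)\right)^{2} = \left(-85 + \left(4 + 3 i\right)\right)^{2} = \left(-81 + 3 i\right)^{2}$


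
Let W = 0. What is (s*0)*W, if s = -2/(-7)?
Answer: 0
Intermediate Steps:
s = 2/7 (s = -2*(-⅐) = 2/7 ≈ 0.28571)
(s*0)*W = ((2/7)*0)*0 = 0*0 = 0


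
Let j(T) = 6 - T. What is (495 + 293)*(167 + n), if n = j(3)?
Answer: 133960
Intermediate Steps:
n = 3 (n = 6 - 1*3 = 6 - 3 = 3)
(495 + 293)*(167 + n) = (495 + 293)*(167 + 3) = 788*170 = 133960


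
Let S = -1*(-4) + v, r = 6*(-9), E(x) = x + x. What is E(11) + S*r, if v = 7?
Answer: -572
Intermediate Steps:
E(x) = 2*x
r = -54
S = 11 (S = -1*(-4) + 7 = 4 + 7 = 11)
E(11) + S*r = 2*11 + 11*(-54) = 22 - 594 = -572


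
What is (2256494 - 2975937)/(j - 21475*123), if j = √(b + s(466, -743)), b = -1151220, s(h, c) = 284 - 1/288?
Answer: 547302161167200/2009412628289569 + 8633316*I*√662939138/2009412628289569 ≈ 0.27237 + 0.00011062*I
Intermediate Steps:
s(h, c) = 81791/288 (s(h, c) = 284 - 1*1/288 = 284 - 1/288 = 81791/288)
j = I*√662939138/24 (j = √(-1151220 + 81791/288) = √(-331469569/288) = I*√662939138/24 ≈ 1072.8*I)
(2256494 - 2975937)/(j - 21475*123) = (2256494 - 2975937)/(I*√662939138/24 - 21475*123) = -719443/(I*√662939138/24 - 2641425) = -719443/(-2641425 + I*√662939138/24)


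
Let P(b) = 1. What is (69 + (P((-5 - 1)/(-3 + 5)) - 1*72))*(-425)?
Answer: 850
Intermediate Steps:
(69 + (P((-5 - 1)/(-3 + 5)) - 1*72))*(-425) = (69 + (1 - 1*72))*(-425) = (69 + (1 - 72))*(-425) = (69 - 71)*(-425) = -2*(-425) = 850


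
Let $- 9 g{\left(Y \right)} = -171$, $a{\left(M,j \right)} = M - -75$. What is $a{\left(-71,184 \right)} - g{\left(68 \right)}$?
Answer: $-15$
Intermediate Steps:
$a{\left(M,j \right)} = 75 + M$ ($a{\left(M,j \right)} = M + 75 = 75 + M$)
$g{\left(Y \right)} = 19$ ($g{\left(Y \right)} = \left(- \frac{1}{9}\right) \left(-171\right) = 19$)
$a{\left(-71,184 \right)} - g{\left(68 \right)} = \left(75 - 71\right) - 19 = 4 - 19 = -15$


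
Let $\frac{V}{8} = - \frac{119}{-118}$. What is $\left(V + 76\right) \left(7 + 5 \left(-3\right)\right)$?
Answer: $- \frac{39680}{59} \approx -672.54$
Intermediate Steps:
$V = \frac{476}{59}$ ($V = 8 \left(- \frac{119}{-118}\right) = 8 \left(\left(-119\right) \left(- \frac{1}{118}\right)\right) = 8 \cdot \frac{119}{118} = \frac{476}{59} \approx 8.0678$)
$\left(V + 76\right) \left(7 + 5 \left(-3\right)\right) = \left(\frac{476}{59} + 76\right) \left(7 + 5 \left(-3\right)\right) = \frac{4960 \left(7 - 15\right)}{59} = \frac{4960}{59} \left(-8\right) = - \frac{39680}{59}$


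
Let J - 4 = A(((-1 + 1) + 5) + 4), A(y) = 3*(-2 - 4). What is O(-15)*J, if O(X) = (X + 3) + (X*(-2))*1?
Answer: -252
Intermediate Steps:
A(y) = -18 (A(y) = 3*(-6) = -18)
J = -14 (J = 4 - 18 = -14)
O(X) = 3 - X (O(X) = (3 + X) - 2*X*1 = (3 + X) - 2*X = 3 - X)
O(-15)*J = (3 - 1*(-15))*(-14) = (3 + 15)*(-14) = 18*(-14) = -252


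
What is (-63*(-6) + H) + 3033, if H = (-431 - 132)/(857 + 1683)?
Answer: 8663377/2540 ≈ 3410.8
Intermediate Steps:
H = -563/2540 ≈ -0.22165
(-63*(-6) + H) + 3033 = (-63*(-6) - 563/2540) + 3033 = (378 - 563/2540) + 3033 = 959557/2540 + 3033 = 8663377/2540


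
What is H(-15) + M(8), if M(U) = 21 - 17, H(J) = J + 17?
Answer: 6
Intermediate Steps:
H(J) = 17 + J
M(U) = 4
H(-15) + M(8) = (17 - 15) + 4 = 2 + 4 = 6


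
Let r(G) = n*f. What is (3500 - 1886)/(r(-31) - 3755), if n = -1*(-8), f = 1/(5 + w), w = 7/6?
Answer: -59718/138887 ≈ -0.42998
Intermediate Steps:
w = 7/6 (w = 7*(⅙) = 7/6 ≈ 1.1667)
f = 6/37 (f = 1/(5 + 7/6) = 1/(37/6) = 6/37 ≈ 0.16216)
n = 8
r(G) = 48/37 (r(G) = 8*(6/37) = 48/37)
(3500 - 1886)/(r(-31) - 3755) = (3500 - 1886)/(48/37 - 3755) = 1614/(-138887/37) = 1614*(-37/138887) = -59718/138887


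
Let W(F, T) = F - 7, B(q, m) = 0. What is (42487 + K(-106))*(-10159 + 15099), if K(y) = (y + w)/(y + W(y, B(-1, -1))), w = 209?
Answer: 45964477000/219 ≈ 2.0988e+8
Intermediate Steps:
W(F, T) = -7 + F
K(y) = (209 + y)/(-7 + 2*y) (K(y) = (y + 209)/(y + (-7 + y)) = (209 + y)/(-7 + 2*y))
(42487 + K(-106))*(-10159 + 15099) = (42487 + (209 - 106)/(-7 + 2*(-106)))*(-10159 + 15099) = (42487 + 103/(-7 - 212))*4940 = (42487 + 103/(-219))*4940 = (42487 - 1/219*103)*4940 = (42487 - 103/219)*4940 = (9304550/219)*4940 = 45964477000/219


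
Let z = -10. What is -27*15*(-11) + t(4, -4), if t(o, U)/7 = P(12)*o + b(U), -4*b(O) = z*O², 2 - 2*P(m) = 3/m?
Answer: 9519/2 ≈ 4759.5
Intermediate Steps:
P(m) = 1 - 3/(2*m)
b(O) = 5*O²/2 (b(O) = -(-5)*O²/2 = 5*O²/2)
t(o, U) = 35*U²/2 + 49*o/8 (t(o, U) = 7*(((-3/2 + 12)/12)*o + 5*U²/2) = 7*(((1/12)*(21/2))*o + 5*U²/2) = 7*(7*o/8 + 5*U²/2) = 7*(5*U²/2 + 7*o/8) = 35*U²/2 + 49*o/8)
-27*15*(-11) + t(4, -4) = -27*15*(-11) + ((35/2)*(-4)² + (49/8)*4) = -405*(-11) + ((35/2)*16 + 49/2) = 4455 + (280 + 49/2) = 4455 + 609/2 = 9519/2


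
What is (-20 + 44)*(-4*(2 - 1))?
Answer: -96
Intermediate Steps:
(-20 + 44)*(-4*(2 - 1)) = 24*(-4*1) = 24*(-4) = -96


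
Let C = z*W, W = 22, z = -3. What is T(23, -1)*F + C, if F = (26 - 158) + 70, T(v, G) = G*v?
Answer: 1360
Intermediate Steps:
C = -66 (C = -3*22 = -66)
F = -62 (F = -132 + 70 = -62)
T(23, -1)*F + C = -1*23*(-62) - 66 = -23*(-62) - 66 = 1426 - 66 = 1360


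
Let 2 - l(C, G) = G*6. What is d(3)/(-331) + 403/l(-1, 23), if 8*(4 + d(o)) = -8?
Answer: -132713/45016 ≈ -2.9481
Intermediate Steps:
l(C, G) = 2 - 6*G (l(C, G) = 2 - G*6 = 2 - 6*G)
d(o) = -5 (d(o) = -4 + (⅛)*(-8) = -4 - 1 = -5)
d(3)/(-331) + 403/l(-1, 23) = -5/(-331) + 403/(2 - 6*23) = -5*(-1/331) + 403/(2 - 138) = 5/331 + 403/(-136) = 5/331 + 403*(-1/136) = 5/331 - 403/136 = -132713/45016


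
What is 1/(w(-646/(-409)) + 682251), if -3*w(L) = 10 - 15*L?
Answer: 1227/837127577 ≈ 1.4657e-6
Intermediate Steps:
w(L) = -10/3 + 5*L (w(L) = -(10 - 15*L)/3 = -10/3 + 5*L)
1/(w(-646/(-409)) + 682251) = 1/((-10/3 + 5*(-646/(-409))) + 682251) = 1/((-10/3 + 5*(-646*(-1/409))) + 682251) = 1/((-10/3 + 5*(646/409)) + 682251) = 1/((-10/3 + 3230/409) + 682251) = 1/(5600/1227 + 682251) = 1/(837127577/1227) = 1227/837127577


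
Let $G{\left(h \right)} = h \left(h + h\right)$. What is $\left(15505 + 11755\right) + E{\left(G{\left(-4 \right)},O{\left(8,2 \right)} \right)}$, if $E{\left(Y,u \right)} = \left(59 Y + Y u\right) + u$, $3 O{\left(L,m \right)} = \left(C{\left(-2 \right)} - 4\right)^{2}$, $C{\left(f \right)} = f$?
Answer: $29544$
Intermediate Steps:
$O{\left(L,m \right)} = 12$ ($O{\left(L,m \right)} = \frac{\left(-2 - 4\right)^{2}}{3} = \frac{\left(-6\right)^{2}}{3} = \frac{1}{3} \cdot 36 = 12$)
$G{\left(h \right)} = 2 h^{2}$ ($G{\left(h \right)} = h 2 h = 2 h^{2}$)
$E{\left(Y,u \right)} = u + 59 Y + Y u$
$\left(15505 + 11755\right) + E{\left(G{\left(-4 \right)},O{\left(8,2 \right)} \right)} = \left(15505 + 11755\right) + \left(12 + 59 \cdot 2 \left(-4\right)^{2} + 2 \left(-4\right)^{2} \cdot 12\right) = 27260 + \left(12 + 59 \cdot 2 \cdot 16 + 2 \cdot 16 \cdot 12\right) = 27260 + \left(12 + 59 \cdot 32 + 32 \cdot 12\right) = 27260 + \left(12 + 1888 + 384\right) = 27260 + 2284 = 29544$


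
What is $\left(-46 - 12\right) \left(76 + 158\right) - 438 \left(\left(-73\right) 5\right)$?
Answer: $146298$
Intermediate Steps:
$\left(-46 - 12\right) \left(76 + 158\right) - 438 \left(\left(-73\right) 5\right) = \left(-58\right) 234 - -159870 = -13572 + 159870 = 146298$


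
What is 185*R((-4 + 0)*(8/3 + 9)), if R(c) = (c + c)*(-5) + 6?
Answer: 262330/3 ≈ 87443.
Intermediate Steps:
R(c) = 6 - 10*c (R(c) = (2*c)*(-5) + 6 = -10*c + 6 = 6 - 10*c)
185*R((-4 + 0)*(8/3 + 9)) = 185*(6 - 10*(-4 + 0)*(8/3 + 9)) = 185*(6 - (-40)*(8*(1/3) + 9)) = 185*(6 - (-40)*(8/3 + 9)) = 185*(6 - (-40)*35/3) = 185*(6 - 10*(-140/3)) = 185*(6 + 1400/3) = 185*(1418/3) = 262330/3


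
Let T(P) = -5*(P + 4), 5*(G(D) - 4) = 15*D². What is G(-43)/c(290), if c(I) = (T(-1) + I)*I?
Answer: 5551/79750 ≈ 0.069605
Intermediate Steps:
G(D) = 4 + 3*D² (G(D) = 4 + (15*D²)/5 = 4 + 3*D²)
T(P) = -20 - 5*P (T(P) = -5*(4 + P) = -20 - 5*P)
c(I) = I*(-15 + I) (c(I) = ((-20 - 5*(-1)) + I)*I = ((-20 + 5) + I)*I = (-15 + I)*I = I*(-15 + I))
G(-43)/c(290) = (4 + 3*(-43)²)/((290*(-15 + 290))) = (4 + 3*1849)/((290*275)) = (4 + 5547)/79750 = 5551*(1/79750) = 5551/79750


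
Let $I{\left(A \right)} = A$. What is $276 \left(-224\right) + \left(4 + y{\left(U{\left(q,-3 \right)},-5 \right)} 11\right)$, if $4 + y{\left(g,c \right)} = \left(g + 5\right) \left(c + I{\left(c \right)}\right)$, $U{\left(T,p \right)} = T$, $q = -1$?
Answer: $-62304$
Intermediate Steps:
$y{\left(g,c \right)} = -4 + 2 c \left(5 + g\right)$ ($y{\left(g,c \right)} = -4 + \left(g + 5\right) \left(c + c\right) = -4 + \left(5 + g\right) 2 c = -4 + 2 c \left(5 + g\right)$)
$276 \left(-224\right) + \left(4 + y{\left(U{\left(q,-3 \right)},-5 \right)} 11\right) = 276 \left(-224\right) + \left(4 + \left(-4 + 10 \left(-5\right) + 2 \left(-5\right) \left(-1\right)\right) 11\right) = -61824 + \left(4 + \left(-4 - 50 + 10\right) 11\right) = -61824 + \left(4 - 484\right) = -61824 - 480 = -62304$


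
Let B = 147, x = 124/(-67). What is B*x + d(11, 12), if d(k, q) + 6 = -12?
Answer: -19434/67 ≈ -290.06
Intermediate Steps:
x = -124/67 (x = 124*(-1/67) = -124/67 ≈ -1.8507)
d(k, q) = -18 (d(k, q) = -6 - 12 = -18)
B*x + d(11, 12) = 147*(-124/67) - 18 = -18228/67 - 18 = -19434/67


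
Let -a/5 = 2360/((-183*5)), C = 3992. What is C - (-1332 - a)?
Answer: 976652/183 ≈ 5336.9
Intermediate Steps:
a = 2360/183 (a = -11800/((-183*5)) = -11800/(-915) = -11800*(-1)/915 = -5*(-472/183) = 2360/183 ≈ 12.896)
C - (-1332 - a) = 3992 - (-1332 - 1*2360/183) = 3992 - (-1332 - 2360/183) = 3992 - 1*(-246116/183) = 3992 + 246116/183 = 976652/183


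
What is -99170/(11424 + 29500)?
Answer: -49585/20462 ≈ -2.4233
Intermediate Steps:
-99170/(11424 + 29500) = -99170/40924 = -99170*1/40924 = -49585/20462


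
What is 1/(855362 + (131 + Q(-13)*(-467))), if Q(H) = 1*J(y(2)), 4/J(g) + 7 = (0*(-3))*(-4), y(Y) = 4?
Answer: 7/5990319 ≈ 1.1686e-6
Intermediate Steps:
J(g) = -4/7 (J(g) = 4/(-7 + (0*(-3))*(-4)) = 4/(-7 + 0*(-4)) = 4/(-7 + 0) = 4/(-7) = 4*(-1/7) = -4/7)
Q(H) = -4/7 (Q(H) = 1*(-4/7) = -4/7)
1/(855362 + (131 + Q(-13)*(-467))) = 1/(855362 + (131 - 4/7*(-467))) = 1/(855362 + (131 + 1868/7)) = 1/(855362 + 2785/7) = 1/(5990319/7) = 7/5990319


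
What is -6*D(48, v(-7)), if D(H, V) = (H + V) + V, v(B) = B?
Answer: -204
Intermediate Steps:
D(H, V) = H + 2*V
-6*D(48, v(-7)) = -6*(48 + 2*(-7)) = -6*(48 - 14) = -6*34 = -1*204 = -204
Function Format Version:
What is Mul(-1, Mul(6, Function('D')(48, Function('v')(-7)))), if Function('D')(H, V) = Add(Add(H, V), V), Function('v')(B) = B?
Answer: -204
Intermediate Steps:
Function('D')(H, V) = Add(H, Mul(2, V))
Mul(-1, Mul(6, Function('D')(48, Function('v')(-7)))) = Mul(-1, Mul(6, Add(48, Mul(2, -7)))) = Mul(-1, Mul(6, Add(48, -14))) = Mul(-1, Mul(6, 34)) = Mul(-1, 204) = -204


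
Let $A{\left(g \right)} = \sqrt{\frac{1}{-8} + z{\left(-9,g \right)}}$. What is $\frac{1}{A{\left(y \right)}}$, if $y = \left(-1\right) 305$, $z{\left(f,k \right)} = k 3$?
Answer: $- \frac{2 i \sqrt{14642}}{7321} \approx - 0.033057 i$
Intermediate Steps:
$z{\left(f,k \right)} = 3 k$
$y = -305$
$A{\left(g \right)} = \sqrt{- \frac{1}{8} + 3 g}$ ($A{\left(g \right)} = \sqrt{\frac{1}{-8} + 3 g} = \sqrt{- \frac{1}{8} + 3 g}$)
$\frac{1}{A{\left(y \right)}} = \frac{1}{\frac{1}{4} \sqrt{-2 + 48 \left(-305\right)}} = \frac{1}{\frac{1}{4} \sqrt{-2 - 14640}} = \frac{1}{\frac{1}{4} \sqrt{-14642}} = \frac{1}{\frac{1}{4} i \sqrt{14642}} = - \frac{2 i \sqrt{14642}}{7321}$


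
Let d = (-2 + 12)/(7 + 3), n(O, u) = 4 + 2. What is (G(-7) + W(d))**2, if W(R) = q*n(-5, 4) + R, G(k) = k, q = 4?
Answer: 324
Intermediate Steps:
n(O, u) = 6
d = 1 (d = 10/10 = 10*(1/10) = 1)
W(R) = 24 + R (W(R) = 4*6 + R = 24 + R)
(G(-7) + W(d))**2 = (-7 + (24 + 1))**2 = (-7 + 25)**2 = 18**2 = 324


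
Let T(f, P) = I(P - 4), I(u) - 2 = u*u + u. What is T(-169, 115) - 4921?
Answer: 7513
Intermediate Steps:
I(u) = 2 + u + u² (I(u) = 2 + (u*u + u) = 2 + (u² + u) = 2 + (u + u²) = 2 + u + u²)
T(f, P) = -2 + P + (-4 + P)² (T(f, P) = 2 + (P - 4) + (P - 4)² = 2 + (-4 + P) + (-4 + P)² = -2 + P + (-4 + P)²)
T(-169, 115) - 4921 = (-2 + 115 + (-4 + 115)²) - 4921 = (-2 + 115 + 111²) - 4921 = (-2 + 115 + 12321) - 4921 = 12434 - 4921 = 7513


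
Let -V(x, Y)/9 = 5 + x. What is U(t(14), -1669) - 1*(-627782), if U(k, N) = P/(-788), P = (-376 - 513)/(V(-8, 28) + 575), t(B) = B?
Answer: 42543530703/67768 ≈ 6.2778e+5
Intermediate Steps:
V(x, Y) = -45 - 9*x (V(x, Y) = -9*(5 + x) = -45 - 9*x)
P = -127/86 (P = (-376 - 513)/((-45 - 9*(-8)) + 575) = -889/((-45 + 72) + 575) = -889/(27 + 575) = -889/602 = -889*1/602 = -127/86 ≈ -1.4767)
U(k, N) = 127/67768 (U(k, N) = -127/86/(-788) = -127/86*(-1/788) = 127/67768)
U(t(14), -1669) - 1*(-627782) = 127/67768 - 1*(-627782) = 127/67768 + 627782 = 42543530703/67768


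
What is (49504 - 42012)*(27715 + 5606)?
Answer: 249640932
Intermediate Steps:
(49504 - 42012)*(27715 + 5606) = 7492*33321 = 249640932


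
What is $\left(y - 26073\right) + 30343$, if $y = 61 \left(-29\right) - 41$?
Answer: $2460$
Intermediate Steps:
$y = -1810$ ($y = -1769 - 41 = -1810$)
$\left(y - 26073\right) + 30343 = \left(-1810 - 26073\right) + 30343 = -27883 + 30343 = 2460$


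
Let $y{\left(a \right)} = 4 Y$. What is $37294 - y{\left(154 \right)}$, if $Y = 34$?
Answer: $37158$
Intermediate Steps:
$y{\left(a \right)} = 136$ ($y{\left(a \right)} = 4 \cdot 34 = 136$)
$37294 - y{\left(154 \right)} = 37294 - 136 = 37158$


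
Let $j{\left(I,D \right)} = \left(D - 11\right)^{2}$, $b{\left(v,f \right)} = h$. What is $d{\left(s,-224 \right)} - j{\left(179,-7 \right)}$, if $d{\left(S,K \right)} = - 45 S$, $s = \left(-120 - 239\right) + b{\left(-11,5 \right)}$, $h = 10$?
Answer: $15381$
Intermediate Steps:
$b{\left(v,f \right)} = 10$
$j{\left(I,D \right)} = \left(-11 + D\right)^{2}$
$s = -349$ ($s = \left(-120 - 239\right) + 10 = -359 + 10 = -349$)
$d{\left(s,-224 \right)} - j{\left(179,-7 \right)} = \left(-45\right) \left(-349\right) - \left(-11 - 7\right)^{2} = 15705 - \left(-18\right)^{2} = 15705 - 324 = 15381$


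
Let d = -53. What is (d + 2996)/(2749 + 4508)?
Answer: 981/2419 ≈ 0.40554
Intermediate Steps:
(d + 2996)/(2749 + 4508) = (-53 + 2996)/(2749 + 4508) = 2943/7257 = 2943*(1/7257) = 981/2419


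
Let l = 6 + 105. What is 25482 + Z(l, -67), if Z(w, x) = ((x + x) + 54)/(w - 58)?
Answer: 1350466/53 ≈ 25481.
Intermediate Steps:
l = 111
Z(w, x) = (54 + 2*x)/(-58 + w) (Z(w, x) = (2*x + 54)/(-58 + w) = (54 + 2*x)/(-58 + w))
25482 + Z(l, -67) = 25482 + 2*(27 - 67)/(-58 + 111) = 25482 + 2*(-40)/53 = 25482 + 2*(1/53)*(-40) = 25482 - 80/53 = 1350466/53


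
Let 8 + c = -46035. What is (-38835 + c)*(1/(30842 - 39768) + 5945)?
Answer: -2252028463291/4463 ≈ -5.0460e+8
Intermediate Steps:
c = -46043 (c = -8 - 46035 = -46043)
(-38835 + c)*(1/(30842 - 39768) + 5945) = (-38835 - 46043)*(1/(30842 - 39768) + 5945) = -84878*(1/(-8926) + 5945) = -84878*(-1/8926 + 5945) = -84878*53065069/8926 = -2252028463291/4463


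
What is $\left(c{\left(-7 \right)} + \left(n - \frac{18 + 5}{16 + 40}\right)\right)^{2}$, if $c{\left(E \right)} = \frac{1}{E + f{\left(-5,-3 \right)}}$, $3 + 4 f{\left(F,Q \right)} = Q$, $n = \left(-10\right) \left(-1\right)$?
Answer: $\frac{81306289}{906304} \approx 89.712$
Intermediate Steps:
$n = 10$
$f{\left(F,Q \right)} = - \frac{3}{4} + \frac{Q}{4}$
$c{\left(E \right)} = \frac{1}{- \frac{3}{2} + E}$ ($c{\left(E \right)} = \frac{1}{E + \left(- \frac{3}{4} + \frac{1}{4} \left(-3\right)\right)} = \frac{1}{E - \frac{3}{2}} = \frac{1}{- \frac{3}{2} + E}$)
$\left(c{\left(-7 \right)} + \left(n - \frac{18 + 5}{16 + 40}\right)\right)^{2} = \left(\frac{2}{-3 + 2 \left(-7\right)} + \left(10 - \frac{18 + 5}{16 + 40}\right)\right)^{2} = \left(\frac{2}{-3 - 14} + \left(10 - \frac{23}{56}\right)\right)^{2} = \left(\frac{2}{-17} + \left(10 - 23 \cdot \frac{1}{56}\right)\right)^{2} = \left(2 \left(- \frac{1}{17}\right) + \left(10 - \frac{23}{56}\right)\right)^{2} = \left(- \frac{2}{17} + \left(10 - \frac{23}{56}\right)\right)^{2} = \left(- \frac{2}{17} + \frac{537}{56}\right)^{2} = \left(\frac{9017}{952}\right)^{2} = \frac{81306289}{906304}$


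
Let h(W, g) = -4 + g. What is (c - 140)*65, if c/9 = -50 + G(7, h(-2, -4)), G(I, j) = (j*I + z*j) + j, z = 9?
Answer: -117910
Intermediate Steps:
G(I, j) = 10*j + I*j (G(I, j) = (j*I + 9*j) + j = (I*j + 9*j) + j = (9*j + I*j) + j = 10*j + I*j)
c = -1674 (c = 9*(-50 + (-4 - 4)*(10 + 7)) = 9*(-50 - 8*17) = 9*(-50 - 136) = 9*(-186) = -1674)
(c - 140)*65 = (-1674 - 140)*65 = -1814*65 = -117910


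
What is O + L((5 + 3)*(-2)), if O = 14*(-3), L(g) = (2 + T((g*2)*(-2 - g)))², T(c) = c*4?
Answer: 3204058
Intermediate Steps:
T(c) = 4*c
L(g) = (2 + 8*g*(-2 - g))² (L(g) = (2 + 4*((g*2)*(-2 - g)))² = (2 + 4*((2*g)*(-2 - g)))² = (2 + 4*(2*g*(-2 - g)))² = (2 + 8*g*(-2 - g))²)
O = -42
O + L((5 + 3)*(-2)) = -42 + 4*(-1 + 4*((5 + 3)*(-2))*(2 + (5 + 3)*(-2)))² = -42 + 4*(-1 + 4*(8*(-2))*(2 + 8*(-2)))² = -42 + 4*(-1 + 4*(-16)*(2 - 16))² = -42 + 4*(-1 + 4*(-16)*(-14))² = -42 + 4*(-1 + 896)² = -42 + 4*895² = -42 + 4*801025 = -42 + 3204100 = 3204058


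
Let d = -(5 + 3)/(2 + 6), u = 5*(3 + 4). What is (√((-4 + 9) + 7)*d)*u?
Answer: -70*√3 ≈ -121.24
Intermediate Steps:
u = 35 (u = 5*7 = 35)
d = -1 (d = -8/8 = -1*1 = -1)
(√((-4 + 9) + 7)*d)*u = (√((-4 + 9) + 7)*(-1))*35 = (√(5 + 7)*(-1))*35 = (√12*(-1))*35 = ((2*√3)*(-1))*35 = -2*√3*35 = -70*√3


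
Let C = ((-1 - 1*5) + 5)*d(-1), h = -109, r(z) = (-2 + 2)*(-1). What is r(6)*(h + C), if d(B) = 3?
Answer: 0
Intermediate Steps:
r(z) = 0 (r(z) = 0*(-1) = 0)
C = -3 (C = ((-1 - 1*5) + 5)*3 = ((-1 - 5) + 5)*3 = (-6 + 5)*3 = -1*3 = -3)
r(6)*(h + C) = 0*(-109 - 3) = 0*(-112) = 0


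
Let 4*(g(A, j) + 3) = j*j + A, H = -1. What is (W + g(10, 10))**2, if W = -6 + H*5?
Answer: 729/4 ≈ 182.25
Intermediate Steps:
g(A, j) = -3 + A/4 + j**2/4 (g(A, j) = -3 + (j*j + A)/4 = -3 + (j**2 + A)/4 = -3 + (A + j**2)/4 = -3 + (A/4 + j**2/4) = -3 + A/4 + j**2/4)
W = -11 (W = -6 - 1*5 = -6 - 5 = -11)
(W + g(10, 10))**2 = (-11 + (-3 + (1/4)*10 + (1/4)*10**2))**2 = (-11 + (-3 + 5/2 + (1/4)*100))**2 = (-11 + (-3 + 5/2 + 25))**2 = (-11 + 49/2)**2 = (27/2)**2 = 729/4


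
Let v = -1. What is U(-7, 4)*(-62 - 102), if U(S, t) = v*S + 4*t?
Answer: -3772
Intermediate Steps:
U(S, t) = -S + 4*t
U(-7, 4)*(-62 - 102) = (-1*(-7) + 4*4)*(-62 - 102) = (7 + 16)*(-164) = 23*(-164) = -3772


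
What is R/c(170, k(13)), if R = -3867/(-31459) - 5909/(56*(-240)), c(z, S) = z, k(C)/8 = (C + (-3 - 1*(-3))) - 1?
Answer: 13991983/4228089600 ≈ 0.0033093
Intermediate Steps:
k(C) = -8 + 8*C (k(C) = 8*((C + (-3 - 1*(-3))) - 1) = 8*((C + (-3 + 3)) - 1) = 8*((C + 0) - 1) = 8*(C - 1) = 8*(-1 + C) = -8 + 8*C)
R = 237863711/422808960 (R = -3867*(-1/31459) - 5909/(-13440) = 3867/31459 - 5909*(-1/13440) = 3867/31459 + 5909/13440 = 237863711/422808960 ≈ 0.56258)
R/c(170, k(13)) = (237863711/422808960)/170 = (237863711/422808960)*(1/170) = 13991983/4228089600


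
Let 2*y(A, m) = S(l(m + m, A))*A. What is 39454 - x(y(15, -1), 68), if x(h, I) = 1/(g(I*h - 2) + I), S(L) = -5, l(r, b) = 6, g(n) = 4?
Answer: 2840687/72 ≈ 39454.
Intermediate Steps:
y(A, m) = -5*A/2 (y(A, m) = (-5*A)/2 = -5*A/2)
x(h, I) = 1/(4 + I)
39454 - x(y(15, -1), 68) = 39454 - 1/(4 + 68) = 39454 - 1/72 = 2840687/72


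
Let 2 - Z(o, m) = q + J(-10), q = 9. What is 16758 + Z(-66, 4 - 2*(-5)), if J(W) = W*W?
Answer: 16651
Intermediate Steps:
J(W) = W**2
Z(o, m) = -107 (Z(o, m) = 2 - (9 + (-10)**2) = 2 - (9 + 100) = 2 - 1*109 = 2 - 109 = -107)
16758 + Z(-66, 4 - 2*(-5)) = 16758 - 107 = 16651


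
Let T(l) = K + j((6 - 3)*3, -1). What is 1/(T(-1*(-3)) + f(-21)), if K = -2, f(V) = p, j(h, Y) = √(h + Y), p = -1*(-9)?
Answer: 7/41 - 2*√2/41 ≈ 0.10175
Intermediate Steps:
p = 9
j(h, Y) = √(Y + h)
f(V) = 9
T(l) = -2 + 2*√2 (T(l) = -2 + √(-1 + (6 - 3)*3) = -2 + √(-1 + 3*3) = -2 + √(-1 + 9) = -2 + √8 = -2 + 2*√2)
1/(T(-1*(-3)) + f(-21)) = 1/((-2 + 2*√2) + 9) = 1/(7 + 2*√2)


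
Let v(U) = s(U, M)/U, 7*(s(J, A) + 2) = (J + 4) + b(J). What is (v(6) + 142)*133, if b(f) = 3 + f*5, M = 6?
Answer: 113867/6 ≈ 18978.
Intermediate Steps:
b(f) = 3 + 5*f
s(J, A) = -1 + 6*J/7 (s(J, A) = -2 + ((J + 4) + (3 + 5*J))/7 = -2 + ((4 + J) + (3 + 5*J))/7 = -2 + (7 + 6*J)/7 = -2 + (1 + 6*J/7) = -1 + 6*J/7)
v(U) = (-1 + 6*U/7)/U
(v(6) + 142)*133 = ((6/7 - 1/6) + 142)*133 = (29/42 + 142)*133 = (5993/42)*133 = 113867/6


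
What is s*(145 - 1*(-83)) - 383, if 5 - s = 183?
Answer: -40967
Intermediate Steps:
s = -178 (s = 5 - 1*183 = 5 - 183 = -178)
s*(145 - 1*(-83)) - 383 = -178*(145 - 1*(-83)) - 383 = -178*(145 + 83) - 383 = -178*228 - 383 = -40584 - 383 = -40967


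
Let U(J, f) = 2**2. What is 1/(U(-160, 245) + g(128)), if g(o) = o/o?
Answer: 1/5 ≈ 0.20000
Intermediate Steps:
U(J, f) = 4
g(o) = 1
1/(U(-160, 245) + g(128)) = 1/(4 + 1) = 1/5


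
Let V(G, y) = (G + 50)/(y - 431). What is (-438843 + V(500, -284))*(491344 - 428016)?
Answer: -361284276832/13 ≈ -2.7791e+10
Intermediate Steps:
V(G, y) = (50 + G)/(-431 + y)
(-438843 + V(500, -284))*(491344 - 428016) = (-438843 + (50 + 500)/(-431 - 284))*(491344 - 428016) = (-438843 + 550/(-715))*63328 = (-438843 - 1/715*550)*63328 = (-438843 - 10/13)*63328 = -5704969/13*63328 = -361284276832/13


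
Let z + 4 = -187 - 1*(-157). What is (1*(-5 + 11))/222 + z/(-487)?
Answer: 1745/18019 ≈ 0.096842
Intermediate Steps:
z = -34 (z = -4 + (-187 - 1*(-157)) = -4 + (-187 + 157) = -4 - 30 = -34)
(1*(-5 + 11))/222 + z/(-487) = (1*(-5 + 11))/222 - 34/(-487) = (1*6)*(1/222) - 34*(-1/487) = 6*(1/222) + 34/487 = 1/37 + 34/487 = 1745/18019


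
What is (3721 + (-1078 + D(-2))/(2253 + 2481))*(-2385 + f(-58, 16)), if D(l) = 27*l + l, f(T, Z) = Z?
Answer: -2318208640/263 ≈ -8.8145e+6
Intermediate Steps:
D(l) = 28*l
(3721 + (-1078 + D(-2))/(2253 + 2481))*(-2385 + f(-58, 16)) = (3721 + (-1078 + 28*(-2))/(2253 + 2481))*(-2385 + 16) = (3721 + (-1078 - 56)/4734)*(-2369) = (3721 - 1134*1/4734)*(-2369) = (3721 - 63/263)*(-2369) = (978560/263)*(-2369) = -2318208640/263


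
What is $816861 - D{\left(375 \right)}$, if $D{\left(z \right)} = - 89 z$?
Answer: $850236$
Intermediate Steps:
$816861 - D{\left(375 \right)} = 816861 - \left(-89\right) 375 = 816861 - -33375 = 816861 + 33375 = 850236$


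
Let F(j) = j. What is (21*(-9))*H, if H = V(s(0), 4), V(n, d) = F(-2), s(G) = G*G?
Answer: 378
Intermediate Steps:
s(G) = G**2
V(n, d) = -2
H = -2
(21*(-9))*H = (21*(-9))*(-2) = -189*(-2) = 378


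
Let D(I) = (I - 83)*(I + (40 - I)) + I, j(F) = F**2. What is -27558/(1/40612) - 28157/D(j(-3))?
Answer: -3302716370539/2951 ≈ -1.1192e+9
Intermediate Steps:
D(I) = -3320 + 41*I (D(I) = (-83 + I)*40 + I = (-3320 + 40*I) + I = -3320 + 41*I)
-27558/(1/40612) - 28157/D(j(-3)) = -27558/(1/40612) - 28157/(-3320 + 41*(-3)**2) = -27558/1/40612 - 28157/(-3320 + 41*9) = -27558*40612 - 28157/(-3320 + 369) = -1119185496 - 28157/(-2951) = -1119185496 - 28157*(-1/2951) = -1119185496 + 28157/2951 = -3302716370539/2951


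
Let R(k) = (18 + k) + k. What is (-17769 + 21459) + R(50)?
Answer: 3808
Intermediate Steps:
R(k) = 18 + 2*k
(-17769 + 21459) + R(50) = (-17769 + 21459) + (18 + 2*50) = 3690 + (18 + 100) = 3690 + 118 = 3808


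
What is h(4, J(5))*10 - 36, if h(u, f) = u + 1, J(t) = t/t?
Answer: 14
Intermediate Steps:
J(t) = 1
h(u, f) = 1 + u
h(4, J(5))*10 - 36 = (1 + 4)*10 - 36 = 5*10 - 36 = 50 - 36 = 14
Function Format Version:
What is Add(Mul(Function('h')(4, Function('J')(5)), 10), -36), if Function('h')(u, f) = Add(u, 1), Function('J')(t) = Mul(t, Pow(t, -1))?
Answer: 14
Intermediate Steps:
Function('J')(t) = 1
Function('h')(u, f) = Add(1, u)
Add(Mul(Function('h')(4, Function('J')(5)), 10), -36) = Add(Mul(Add(1, 4), 10), -36) = Add(Mul(5, 10), -36) = Add(50, -36) = 14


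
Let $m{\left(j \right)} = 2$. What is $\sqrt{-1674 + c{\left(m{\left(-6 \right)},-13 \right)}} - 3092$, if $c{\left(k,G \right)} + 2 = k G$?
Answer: $-3092 + i \sqrt{1702} \approx -3092.0 + 41.255 i$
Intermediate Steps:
$c{\left(k,G \right)} = -2 + G k$ ($c{\left(k,G \right)} = -2 + k G = -2 + G k$)
$\sqrt{-1674 + c{\left(m{\left(-6 \right)},-13 \right)}} - 3092 = \sqrt{-1674 - 28} - 3092 = \sqrt{-1702} - 3092 = i \sqrt{1702} - 3092 = -3092 + i \sqrt{1702}$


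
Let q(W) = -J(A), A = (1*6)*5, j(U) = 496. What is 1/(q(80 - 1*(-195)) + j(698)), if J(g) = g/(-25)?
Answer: 5/2486 ≈ 0.0020113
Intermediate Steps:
A = 30 (A = 6*5 = 30)
J(g) = -g/25 (J(g) = g*(-1/25) = -g/25)
q(W) = 6/5 (q(W) = -(-1)*30/25 = -1*(-6/5) = 6/5)
1/(q(80 - 1*(-195)) + j(698)) = 1/(6/5 + 496) = 1/(2486/5) = 5/2486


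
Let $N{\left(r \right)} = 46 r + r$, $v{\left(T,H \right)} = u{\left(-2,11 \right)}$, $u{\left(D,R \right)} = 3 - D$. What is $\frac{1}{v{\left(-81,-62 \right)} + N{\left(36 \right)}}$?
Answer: $\frac{1}{1697} \approx 0.00058927$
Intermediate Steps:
$v{\left(T,H \right)} = 5$ ($v{\left(T,H \right)} = 3 - -2 = 3 + 2 = 5$)
$N{\left(r \right)} = 47 r$
$\frac{1}{v{\left(-81,-62 \right)} + N{\left(36 \right)}} = \frac{1}{5 + 47 \cdot 36} = \frac{1}{5 + 1692} = \frac{1}{1697}$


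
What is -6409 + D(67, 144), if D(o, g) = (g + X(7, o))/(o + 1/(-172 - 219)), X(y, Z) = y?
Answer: -167831123/26196 ≈ -6406.8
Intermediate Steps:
D(o, g) = (7 + g)/(-1/391 + o) (D(o, g) = (g + 7)/(o + 1/(-172 - 219)) = (7 + g)/(o + 1/(-391)) = (7 + g)/(o - 1/391) = (7 + g)/(-1/391 + o))
-6409 + D(67, 144) = -6409 + 391*(7 + 144)/(-1 + 391*67) = -6409 + 391*151/(-1 + 26197) = -6409 + 391*151/26196 = -6409 + 391*(1/26196)*151 = -6409 + 59041/26196 = -167831123/26196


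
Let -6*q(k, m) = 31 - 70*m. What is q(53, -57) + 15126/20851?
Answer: -83751115/125106 ≈ -669.44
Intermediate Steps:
q(k, m) = -31/6 + 35*m/3 (q(k, m) = -(31 - 70*m)/6 = -31/6 + 35*m/3)
q(53, -57) + 15126/20851 = (-31/6 + (35/3)*(-57)) + 15126/20851 = (-31/6 - 665) + 15126*(1/20851) = -4021/6 + 15126/20851 = -83751115/125106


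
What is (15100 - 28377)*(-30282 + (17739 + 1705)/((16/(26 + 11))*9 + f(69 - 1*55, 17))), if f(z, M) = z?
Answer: 128303988956/331 ≈ 3.8763e+8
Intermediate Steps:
(15100 - 28377)*(-30282 + (17739 + 1705)/((16/(26 + 11))*9 + f(69 - 1*55, 17))) = (15100 - 28377)*(-30282 + (17739 + 1705)/((16/(26 + 11))*9 + (69 - 1*55))) = -13277*(-30282 + 19444/((16/37)*9 + (69 - 55))) = -13277*(-30282 + 19444/((16*(1/37))*9 + 14)) = -13277*(-30282 + 19444/((16/37)*9 + 14)) = -13277*(-30282 + 19444/(144/37 + 14)) = -13277*(-30282 + 19444/(662/37)) = -13277*(-30282 + 19444*(37/662)) = -13277*(-30282 + 359714/331) = -13277*(-9663628/331) = 128303988956/331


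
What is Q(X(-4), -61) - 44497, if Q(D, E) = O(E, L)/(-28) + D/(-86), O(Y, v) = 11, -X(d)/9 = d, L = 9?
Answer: -53575365/1204 ≈ -44498.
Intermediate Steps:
X(d) = -9*d
Q(D, E) = -11/28 - D/86 (Q(D, E) = 11/(-28) + D/(-86) = 11*(-1/28) + D*(-1/86) = -11/28 - D/86)
Q(X(-4), -61) - 44497 = (-11/28 - (-9)*(-4)/86) - 44497 = (-11/28 - 1/86*36) - 44497 = (-11/28 - 18/43) - 44497 = -977/1204 - 44497 = -53575365/1204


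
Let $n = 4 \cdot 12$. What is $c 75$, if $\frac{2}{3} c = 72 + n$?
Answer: $13500$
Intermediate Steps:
$n = 48$
$c = 180$ ($c = \frac{3 \left(72 + 48\right)}{2} = \frac{3}{2} \cdot 120 = 180$)
$c 75 = 180 \cdot 75 = 13500$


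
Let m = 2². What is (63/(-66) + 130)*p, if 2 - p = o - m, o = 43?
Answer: -105043/22 ≈ -4774.7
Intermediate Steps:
m = 4
p = -37 (p = 2 - (43 - 1*4) = 2 - (43 - 4) = 2 - 1*39 = 2 - 39 = -37)
(63/(-66) + 130)*p = (63/(-66) + 130)*(-37) = (63*(-1/66) + 130)*(-37) = (-21/22 + 130)*(-37) = (2839/22)*(-37) = -105043/22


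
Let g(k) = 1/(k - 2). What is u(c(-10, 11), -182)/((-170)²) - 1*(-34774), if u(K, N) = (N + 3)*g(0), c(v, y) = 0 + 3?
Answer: 2009937379/57800 ≈ 34774.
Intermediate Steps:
c(v, y) = 3
g(k) = 1/(-2 + k)
u(K, N) = -3/2 - N/2 (u(K, N) = (N + 3)/(-2 + 0) = (3 + N)/(-2) = (3 + N)*(-½) = -3/2 - N/2)
u(c(-10, 11), -182)/((-170)²) - 1*(-34774) = (-3/2 - ½*(-182))/((-170)²) - 1*(-34774) = (-3/2 + 91)/28900 + 34774 = (179/2)*(1/28900) + 34774 = 179/57800 + 34774 = 2009937379/57800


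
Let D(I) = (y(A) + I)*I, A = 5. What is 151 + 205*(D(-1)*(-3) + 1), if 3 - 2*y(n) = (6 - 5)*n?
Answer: -874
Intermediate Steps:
y(n) = 3/2 - n/2 (y(n) = 3/2 - (6 - 5)*n/2 = 3/2 - n/2)
D(I) = I*(-1 + I) (D(I) = ((3/2 - ½*5) + I)*I = ((3/2 - 5/2) + I)*I = (-1 + I)*I = I*(-1 + I))
151 + 205*(D(-1)*(-3) + 1) = 151 + 205*(-(-1 - 1)*(-3) + 1) = 151 + 205*(-1*(-2)*(-3) + 1) = 151 + 205*(2*(-3) + 1) = 151 + 205*(-6 + 1) = 151 + 205*(-5) = 151 - 1025 = -874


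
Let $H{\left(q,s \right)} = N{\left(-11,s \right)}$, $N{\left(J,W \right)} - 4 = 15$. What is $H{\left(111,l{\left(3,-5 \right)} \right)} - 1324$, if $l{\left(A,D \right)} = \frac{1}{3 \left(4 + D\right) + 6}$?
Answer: $-1305$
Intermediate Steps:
$N{\left(J,W \right)} = 19$ ($N{\left(J,W \right)} = 4 + 15 = 19$)
$l{\left(A,D \right)} = \frac{1}{18 + 3 D}$ ($l{\left(A,D \right)} = \frac{1}{\left(12 + 3 D\right) + 6} = \frac{1}{18 + 3 D}$)
$H{\left(q,s \right)} = 19$
$H{\left(111,l{\left(3,-5 \right)} \right)} - 1324 = 19 - 1324 = -1305$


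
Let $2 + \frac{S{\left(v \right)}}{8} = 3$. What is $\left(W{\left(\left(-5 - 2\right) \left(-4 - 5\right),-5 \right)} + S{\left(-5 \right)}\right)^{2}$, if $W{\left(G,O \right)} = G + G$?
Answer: $17956$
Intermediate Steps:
$S{\left(v \right)} = 8$ ($S{\left(v \right)} = -16 + 8 \cdot 3 = -16 + 24 = 8$)
$W{\left(G,O \right)} = 2 G$
$\left(W{\left(\left(-5 - 2\right) \left(-4 - 5\right),-5 \right)} + S{\left(-5 \right)}\right)^{2} = \left(2 \left(-5 - 2\right) \left(-4 - 5\right) + 8\right)^{2} = \left(2 \left(\left(-7\right) \left(-9\right)\right) + 8\right)^{2} = \left(2 \cdot 63 + 8\right)^{2} = \left(126 + 8\right)^{2} = 134^{2} = 17956$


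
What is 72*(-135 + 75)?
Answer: -4320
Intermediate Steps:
72*(-135 + 75) = 72*(-60) = -4320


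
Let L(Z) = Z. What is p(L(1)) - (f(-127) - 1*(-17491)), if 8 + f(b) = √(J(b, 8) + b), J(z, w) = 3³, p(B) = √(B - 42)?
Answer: -17483 - 10*I + I*√41 ≈ -17483.0 - 3.5969*I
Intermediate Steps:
p(B) = √(-42 + B)
J(z, w) = 27
f(b) = -8 + √(27 + b)
p(L(1)) - (f(-127) - 1*(-17491)) = √(-42 + 1) - ((-8 + √(27 - 127)) - 1*(-17491)) = √(-41) - ((-8 + √(-100)) + 17491) = I*√41 - ((-8 + 10*I) + 17491) = I*√41 - (17483 + 10*I) = I*√41 + (-17483 - 10*I) = -17483 - 10*I + I*√41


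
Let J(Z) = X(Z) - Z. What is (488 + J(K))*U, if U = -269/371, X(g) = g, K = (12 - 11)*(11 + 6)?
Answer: -131272/371 ≈ -353.83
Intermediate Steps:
K = 17 (K = 1*17 = 17)
U = -269/371 (U = -269*1/371 = -269/371 ≈ -0.72507)
J(Z) = 0 (J(Z) = Z - Z = 0)
(488 + J(K))*U = (488 + 0)*(-269/371) = 488*(-269/371) = -131272/371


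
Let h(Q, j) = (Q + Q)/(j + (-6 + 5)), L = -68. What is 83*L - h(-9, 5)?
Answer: -11279/2 ≈ -5639.5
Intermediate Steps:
h(Q, j) = 2*Q/(-1 + j) (h(Q, j) = (2*Q)/(j - 1) = (2*Q)/(-1 + j) = 2*Q/(-1 + j))
83*L - h(-9, 5) = 83*(-68) - 2*(-9)/(-1 + 5) = -5644 - 2*(-9)/4 = -5644 - 1*(-9/2) = -5644 + 9/2 = -11279/2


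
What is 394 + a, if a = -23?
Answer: 371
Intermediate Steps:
394 + a = 394 - 23 = 371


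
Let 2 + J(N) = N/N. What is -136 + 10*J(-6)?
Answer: -146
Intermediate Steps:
J(N) = -1 (J(N) = -2 + N/N = -2 + 1 = -1)
-136 + 10*J(-6) = -136 + 10*(-1) = -136 - 10 = -146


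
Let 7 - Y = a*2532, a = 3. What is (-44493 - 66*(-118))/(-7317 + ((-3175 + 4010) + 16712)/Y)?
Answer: 18570283/3703084 ≈ 5.0148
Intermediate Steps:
Y = -7589 (Y = 7 - 3*2532 = 7 - 1*7596 = 7 - 7596 = -7589)
(-44493 - 66*(-118))/(-7317 + ((-3175 + 4010) + 16712)/Y) = (-44493 - 66*(-118))/(-7317 + ((-3175 + 4010) + 16712)/(-7589)) = (-44493 + 7788)/(-7317 + (835 + 16712)*(-1/7589)) = -36705/(-7317 + 17547*(-1/7589)) = -36705/(-7317 - 17547/7589) = -36705/(-55546260/7589) = -36705*(-7589/55546260) = 18570283/3703084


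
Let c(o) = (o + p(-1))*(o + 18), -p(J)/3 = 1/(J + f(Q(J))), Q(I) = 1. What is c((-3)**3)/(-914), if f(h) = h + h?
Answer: -135/457 ≈ -0.29540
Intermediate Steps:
f(h) = 2*h
p(J) = -3/(2 + J) (p(J) = -3/(J + 2*1) = -3/(J + 2) = -3/(2 + J))
c(o) = (-3 + o)*(18 + o) (c(o) = (o - 3/(2 - 1))*(o + 18) = (o - 3/1)*(18 + o) = (o - 3*1)*(18 + o) = (o - 3)*(18 + o) = (-3 + o)*(18 + o))
c((-3)**3)/(-914) = (-54 + ((-3)**3)**2 + 15*(-3)**3)/(-914) = (-54 + (-27)**2 + 15*(-27))*(-1/914) = (-54 + 729 - 405)*(-1/914) = 270*(-1/914) = -135/457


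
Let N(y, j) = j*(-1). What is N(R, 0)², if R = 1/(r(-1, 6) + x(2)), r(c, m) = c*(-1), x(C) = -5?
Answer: 0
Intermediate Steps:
r(c, m) = -c
R = -¼ (R = 1/(-1*(-1) - 5) = 1/(1 - 5) = 1/(-4) = -¼ ≈ -0.25000)
N(y, j) = -j
N(R, 0)² = (-1*0)² = 0² = 0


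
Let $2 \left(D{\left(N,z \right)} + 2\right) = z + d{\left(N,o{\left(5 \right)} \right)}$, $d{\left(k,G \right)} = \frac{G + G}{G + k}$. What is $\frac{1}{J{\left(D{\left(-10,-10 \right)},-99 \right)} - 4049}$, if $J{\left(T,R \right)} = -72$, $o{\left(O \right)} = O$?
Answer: $- \frac{1}{4121} \approx -0.00024266$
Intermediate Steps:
$d{\left(k,G \right)} = \frac{2 G}{G + k}$
$D{\left(N,z \right)} = -2 + \frac{z}{2} + \frac{5}{5 + N}$ ($D{\left(N,z \right)} = -2 + \frac{z + 2 \cdot 5 \frac{1}{5 + N}}{2} = -2 + \frac{z + \frac{10}{5 + N}}{2} = -2 + \left(\frac{z}{2} + \frac{5}{5 + N}\right) = -2 + \frac{z}{2} + \frac{5}{5 + N}$)
$\frac{1}{J{\left(D{\left(-10,-10 \right)},-99 \right)} - 4049} = \frac{1}{-72 - 4049} = \frac{1}{-4121} = - \frac{1}{4121}$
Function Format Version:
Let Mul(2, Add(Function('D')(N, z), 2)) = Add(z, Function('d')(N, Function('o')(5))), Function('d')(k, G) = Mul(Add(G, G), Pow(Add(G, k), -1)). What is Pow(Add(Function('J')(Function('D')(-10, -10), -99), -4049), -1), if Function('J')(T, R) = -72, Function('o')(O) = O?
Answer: Rational(-1, 4121) ≈ -0.00024266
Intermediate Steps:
Function('d')(k, G) = Mul(2, G, Pow(Add(G, k), -1)) (Function('d')(k, G) = Mul(Mul(2, G), Pow(Add(G, k), -1)) = Mul(2, G, Pow(Add(G, k), -1)))
Function('D')(N, z) = Add(-2, Mul(Rational(1, 2), z), Mul(5, Pow(Add(5, N), -1))) (Function('D')(N, z) = Add(-2, Mul(Rational(1, 2), Add(z, Mul(2, 5, Pow(Add(5, N), -1))))) = Add(-2, Mul(Rational(1, 2), Add(z, Mul(10, Pow(Add(5, N), -1))))) = Add(-2, Add(Mul(Rational(1, 2), z), Mul(5, Pow(Add(5, N), -1)))) = Add(-2, Mul(Rational(1, 2), z), Mul(5, Pow(Add(5, N), -1))))
Pow(Add(Function('J')(Function('D')(-10, -10), -99), -4049), -1) = Pow(Add(-72, -4049), -1) = Pow(-4121, -1) = Rational(-1, 4121)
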